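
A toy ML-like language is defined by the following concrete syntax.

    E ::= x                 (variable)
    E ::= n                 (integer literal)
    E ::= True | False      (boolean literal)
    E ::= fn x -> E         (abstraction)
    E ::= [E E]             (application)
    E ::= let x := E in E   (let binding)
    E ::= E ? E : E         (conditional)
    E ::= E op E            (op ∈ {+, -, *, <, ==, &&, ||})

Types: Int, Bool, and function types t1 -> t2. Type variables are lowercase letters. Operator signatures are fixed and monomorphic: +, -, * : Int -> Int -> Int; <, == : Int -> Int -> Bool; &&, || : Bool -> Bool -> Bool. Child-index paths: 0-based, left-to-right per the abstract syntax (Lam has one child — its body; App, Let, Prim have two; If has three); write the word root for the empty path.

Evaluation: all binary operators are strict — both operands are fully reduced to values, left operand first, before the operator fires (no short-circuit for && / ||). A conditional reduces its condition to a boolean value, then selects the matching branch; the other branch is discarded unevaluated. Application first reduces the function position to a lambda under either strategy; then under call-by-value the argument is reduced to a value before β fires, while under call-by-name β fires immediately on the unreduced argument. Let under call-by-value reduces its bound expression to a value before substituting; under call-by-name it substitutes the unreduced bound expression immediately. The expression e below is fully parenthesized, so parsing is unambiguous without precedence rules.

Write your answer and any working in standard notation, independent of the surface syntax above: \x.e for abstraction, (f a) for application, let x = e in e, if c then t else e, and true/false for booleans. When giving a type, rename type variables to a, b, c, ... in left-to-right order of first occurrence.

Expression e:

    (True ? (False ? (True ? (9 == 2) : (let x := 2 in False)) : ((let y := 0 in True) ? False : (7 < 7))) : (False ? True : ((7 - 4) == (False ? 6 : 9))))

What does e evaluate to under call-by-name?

Derivation:
step 0: (if true then (if false then (if true then (9 == 2) else (let x = 2 in false)) else (if (let y = 0 in true) then false else (7 < 7))) else (if false then true else ((7 - 4) == (if false then 6 else 9))))
step 1: [if@root] (if false then (if true then (9 == 2) else (let x = 2 in false)) else (if (let y = 0 in true) then false else (7 < 7)))
step 2: [if@root] (if (let y = 0 in true) then false else (7 < 7))
step 3: [let@0] (if true then false else (7 < 7))
step 4: [if@root] false

Answer: false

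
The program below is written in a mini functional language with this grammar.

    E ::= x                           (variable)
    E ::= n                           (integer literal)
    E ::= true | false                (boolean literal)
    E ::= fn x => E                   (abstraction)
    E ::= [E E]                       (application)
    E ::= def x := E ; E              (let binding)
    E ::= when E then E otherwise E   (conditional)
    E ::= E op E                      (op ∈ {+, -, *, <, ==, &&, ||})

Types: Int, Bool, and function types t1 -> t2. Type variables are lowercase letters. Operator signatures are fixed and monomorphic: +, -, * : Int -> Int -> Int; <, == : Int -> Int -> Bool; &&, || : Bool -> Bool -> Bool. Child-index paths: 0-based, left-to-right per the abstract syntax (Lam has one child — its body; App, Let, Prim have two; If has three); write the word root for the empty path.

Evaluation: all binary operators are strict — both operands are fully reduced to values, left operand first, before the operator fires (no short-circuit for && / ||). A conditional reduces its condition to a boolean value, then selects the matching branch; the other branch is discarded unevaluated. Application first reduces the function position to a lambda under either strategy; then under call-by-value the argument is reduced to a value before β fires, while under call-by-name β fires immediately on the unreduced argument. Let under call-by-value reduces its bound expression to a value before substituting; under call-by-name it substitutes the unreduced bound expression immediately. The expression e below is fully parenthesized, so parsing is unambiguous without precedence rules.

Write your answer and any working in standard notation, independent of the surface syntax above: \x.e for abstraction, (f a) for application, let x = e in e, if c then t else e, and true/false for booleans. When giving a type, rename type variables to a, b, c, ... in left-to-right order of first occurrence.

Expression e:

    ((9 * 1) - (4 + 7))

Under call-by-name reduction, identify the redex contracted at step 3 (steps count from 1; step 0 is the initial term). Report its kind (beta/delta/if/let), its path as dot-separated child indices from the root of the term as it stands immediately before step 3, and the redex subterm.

Answer: delta at root : (9 - 11)

Working:
step 0: ((9 * 1) - (4 + 7))
step 1: [delta@0] (9 - (4 + 7))
step 2: [delta@1] (9 - 11)
step 3: [delta@root] -2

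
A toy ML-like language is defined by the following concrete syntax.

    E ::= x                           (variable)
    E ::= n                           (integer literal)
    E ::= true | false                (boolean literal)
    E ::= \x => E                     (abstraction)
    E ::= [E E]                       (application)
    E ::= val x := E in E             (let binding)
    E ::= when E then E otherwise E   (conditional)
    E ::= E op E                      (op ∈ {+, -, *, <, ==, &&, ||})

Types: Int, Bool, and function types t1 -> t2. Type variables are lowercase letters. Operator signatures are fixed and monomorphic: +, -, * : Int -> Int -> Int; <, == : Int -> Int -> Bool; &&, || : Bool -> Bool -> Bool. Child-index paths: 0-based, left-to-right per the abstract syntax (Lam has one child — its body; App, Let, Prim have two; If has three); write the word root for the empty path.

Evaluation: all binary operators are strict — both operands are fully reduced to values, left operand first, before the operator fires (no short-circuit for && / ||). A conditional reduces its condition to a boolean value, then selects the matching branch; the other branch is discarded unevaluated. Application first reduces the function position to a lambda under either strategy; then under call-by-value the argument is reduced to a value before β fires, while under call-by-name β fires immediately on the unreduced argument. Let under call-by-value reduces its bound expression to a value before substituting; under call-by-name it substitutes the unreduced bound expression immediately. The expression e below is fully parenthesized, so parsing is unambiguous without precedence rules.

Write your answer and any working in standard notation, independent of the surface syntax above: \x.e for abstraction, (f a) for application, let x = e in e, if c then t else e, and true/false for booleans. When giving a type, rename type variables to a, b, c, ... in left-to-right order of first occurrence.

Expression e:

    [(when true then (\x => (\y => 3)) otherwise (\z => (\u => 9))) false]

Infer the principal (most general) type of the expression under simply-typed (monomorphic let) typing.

Answer: a -> Int

Trace:
  unify Bool ~ Bool
\y._ : b -> Int
\x._ : a -> b -> Int
\u._ : d -> Int
\z._ : c -> d -> Int
  unify a -> b -> Int ~ c -> d -> Int
  unify a ~ c
  unify b -> Int ~ d -> Int
  unify b ~ d
  unify Int ~ Int
  unify c -> d -> Int ~ Bool -> e
  unify c ~ Bool
  unify d -> Int ~ e
_ _ : d -> Int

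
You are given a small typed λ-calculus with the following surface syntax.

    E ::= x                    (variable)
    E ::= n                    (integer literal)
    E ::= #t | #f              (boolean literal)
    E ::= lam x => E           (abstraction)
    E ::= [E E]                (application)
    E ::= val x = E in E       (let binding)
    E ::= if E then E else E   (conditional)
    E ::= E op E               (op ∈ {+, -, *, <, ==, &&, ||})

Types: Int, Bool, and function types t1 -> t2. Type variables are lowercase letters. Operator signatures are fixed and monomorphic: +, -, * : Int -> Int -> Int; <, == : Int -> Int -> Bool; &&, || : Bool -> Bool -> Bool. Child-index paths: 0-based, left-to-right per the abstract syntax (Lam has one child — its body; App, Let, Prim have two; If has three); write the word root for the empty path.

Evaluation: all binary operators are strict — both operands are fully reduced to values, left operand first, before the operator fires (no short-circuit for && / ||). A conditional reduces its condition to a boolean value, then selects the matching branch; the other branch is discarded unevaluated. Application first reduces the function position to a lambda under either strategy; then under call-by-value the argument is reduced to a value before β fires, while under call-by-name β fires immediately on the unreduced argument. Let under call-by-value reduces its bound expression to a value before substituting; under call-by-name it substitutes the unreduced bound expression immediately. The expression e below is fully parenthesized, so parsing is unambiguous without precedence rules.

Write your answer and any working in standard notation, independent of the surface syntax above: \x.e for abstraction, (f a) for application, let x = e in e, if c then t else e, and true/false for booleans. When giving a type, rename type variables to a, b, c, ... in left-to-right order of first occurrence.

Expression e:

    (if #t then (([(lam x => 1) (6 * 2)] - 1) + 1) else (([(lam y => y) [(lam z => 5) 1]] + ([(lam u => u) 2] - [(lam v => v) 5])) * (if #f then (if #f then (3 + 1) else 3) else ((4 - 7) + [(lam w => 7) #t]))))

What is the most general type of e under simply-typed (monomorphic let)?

Trace:
  unify Bool ~ Bool
\x._ : a -> Int
  unify Int ~ Int
  unify Int ~ Int
  unify a -> Int ~ Int -> b
  unify a ~ Int
  unify Int ~ b
_ _ : Int
  unify Int ~ Int
  unify Int ~ Int
  unify Int ~ Int
  unify Int ~ Int
y : c
\y._ : c -> c
\z._ : d -> Int
  unify d -> Int ~ Int -> e
  unify d ~ Int
  unify Int ~ e
_ _ : Int
  unify c -> c ~ Int -> f
  unify c ~ Int
  unify Int ~ f
_ _ : Int
  unify Int ~ Int
u : g
\u._ : g -> g
  unify g -> g ~ Int -> h
  unify g ~ Int
  unify Int ~ h
_ _ : Int
  unify Int ~ Int
v : i
\v._ : i -> i
  unify i -> i ~ Int -> j
  unify i ~ Int
  unify Int ~ j
_ _ : Int
  unify Int ~ Int
  unify Int ~ Int
  unify Int ~ Int
  unify Bool ~ Bool
  unify Bool ~ Bool
  unify Int ~ Int
  unify Int ~ Int
  unify Int ~ Int
  unify Int ~ Int
  unify Int ~ Int
  unify Int ~ Int
\w._ : k -> Int
  unify k -> Int ~ Bool -> l
  unify k ~ Bool
  unify Int ~ l
_ _ : Int
  unify Int ~ Int
  unify Int ~ Int
  unify Int ~ Int
  unify Int ~ Int

Answer: Int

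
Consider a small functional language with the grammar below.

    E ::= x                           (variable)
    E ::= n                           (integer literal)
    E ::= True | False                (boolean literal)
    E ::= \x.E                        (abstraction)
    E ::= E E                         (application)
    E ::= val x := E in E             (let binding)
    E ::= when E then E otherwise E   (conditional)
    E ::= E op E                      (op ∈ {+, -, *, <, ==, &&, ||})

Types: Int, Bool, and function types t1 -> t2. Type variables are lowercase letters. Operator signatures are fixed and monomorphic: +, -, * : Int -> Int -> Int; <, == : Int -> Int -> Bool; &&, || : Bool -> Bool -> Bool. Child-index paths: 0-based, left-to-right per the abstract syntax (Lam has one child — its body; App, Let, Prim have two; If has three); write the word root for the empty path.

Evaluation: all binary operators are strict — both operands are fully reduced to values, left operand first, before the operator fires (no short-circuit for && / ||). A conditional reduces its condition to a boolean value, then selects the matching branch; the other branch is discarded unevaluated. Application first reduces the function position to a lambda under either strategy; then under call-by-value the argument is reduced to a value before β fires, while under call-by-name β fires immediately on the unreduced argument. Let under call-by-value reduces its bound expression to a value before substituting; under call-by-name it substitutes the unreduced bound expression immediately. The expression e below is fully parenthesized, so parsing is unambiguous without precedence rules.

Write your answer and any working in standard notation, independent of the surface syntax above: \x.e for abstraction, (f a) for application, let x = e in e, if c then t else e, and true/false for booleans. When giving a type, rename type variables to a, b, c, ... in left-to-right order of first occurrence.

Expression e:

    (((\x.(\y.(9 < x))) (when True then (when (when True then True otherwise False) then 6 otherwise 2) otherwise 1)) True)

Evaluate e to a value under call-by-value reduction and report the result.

Answer: false

Derivation:
step 0: (((\x.(\y.(9 < x))) (if true then (if (if true then true else false) then 6 else 2) else 1)) true)
step 1: [if@0.1] (((\x.(\y.(9 < x))) (if (if true then true else false) then 6 else 2)) true)
step 2: [if@0.1.0] (((\x.(\y.(9 < x))) (if true then 6 else 2)) true)
step 3: [if@0.1] (((\x.(\y.(9 < x))) 6) true)
step 4: [beta@0] ((\y.(9 < 6)) true)
step 5: [beta@root] (9 < 6)
step 6: [delta@root] false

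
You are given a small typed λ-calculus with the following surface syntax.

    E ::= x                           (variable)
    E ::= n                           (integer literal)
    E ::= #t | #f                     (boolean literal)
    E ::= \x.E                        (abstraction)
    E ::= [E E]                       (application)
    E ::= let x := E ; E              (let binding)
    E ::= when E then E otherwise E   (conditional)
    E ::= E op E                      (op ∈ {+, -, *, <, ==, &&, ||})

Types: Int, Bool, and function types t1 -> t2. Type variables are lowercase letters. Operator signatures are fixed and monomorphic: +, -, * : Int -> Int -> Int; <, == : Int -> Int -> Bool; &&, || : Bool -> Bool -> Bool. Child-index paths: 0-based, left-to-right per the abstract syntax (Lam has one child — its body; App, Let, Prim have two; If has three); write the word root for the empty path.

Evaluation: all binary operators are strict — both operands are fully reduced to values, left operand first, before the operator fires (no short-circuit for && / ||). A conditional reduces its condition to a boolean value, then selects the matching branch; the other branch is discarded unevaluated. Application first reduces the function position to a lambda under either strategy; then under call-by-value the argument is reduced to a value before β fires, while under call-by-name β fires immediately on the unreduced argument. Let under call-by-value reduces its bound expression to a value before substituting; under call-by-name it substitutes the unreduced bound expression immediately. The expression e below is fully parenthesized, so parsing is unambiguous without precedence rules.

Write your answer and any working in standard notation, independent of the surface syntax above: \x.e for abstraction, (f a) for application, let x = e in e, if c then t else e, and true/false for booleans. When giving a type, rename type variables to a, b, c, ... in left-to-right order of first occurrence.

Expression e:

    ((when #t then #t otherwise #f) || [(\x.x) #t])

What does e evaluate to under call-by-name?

Answer: true

Working:
step 0: ((if true then true else false) || ((\x.x) true))
step 1: [if@0] (true || ((\x.x) true))
step 2: [beta@1] (true || true)
step 3: [delta@root] true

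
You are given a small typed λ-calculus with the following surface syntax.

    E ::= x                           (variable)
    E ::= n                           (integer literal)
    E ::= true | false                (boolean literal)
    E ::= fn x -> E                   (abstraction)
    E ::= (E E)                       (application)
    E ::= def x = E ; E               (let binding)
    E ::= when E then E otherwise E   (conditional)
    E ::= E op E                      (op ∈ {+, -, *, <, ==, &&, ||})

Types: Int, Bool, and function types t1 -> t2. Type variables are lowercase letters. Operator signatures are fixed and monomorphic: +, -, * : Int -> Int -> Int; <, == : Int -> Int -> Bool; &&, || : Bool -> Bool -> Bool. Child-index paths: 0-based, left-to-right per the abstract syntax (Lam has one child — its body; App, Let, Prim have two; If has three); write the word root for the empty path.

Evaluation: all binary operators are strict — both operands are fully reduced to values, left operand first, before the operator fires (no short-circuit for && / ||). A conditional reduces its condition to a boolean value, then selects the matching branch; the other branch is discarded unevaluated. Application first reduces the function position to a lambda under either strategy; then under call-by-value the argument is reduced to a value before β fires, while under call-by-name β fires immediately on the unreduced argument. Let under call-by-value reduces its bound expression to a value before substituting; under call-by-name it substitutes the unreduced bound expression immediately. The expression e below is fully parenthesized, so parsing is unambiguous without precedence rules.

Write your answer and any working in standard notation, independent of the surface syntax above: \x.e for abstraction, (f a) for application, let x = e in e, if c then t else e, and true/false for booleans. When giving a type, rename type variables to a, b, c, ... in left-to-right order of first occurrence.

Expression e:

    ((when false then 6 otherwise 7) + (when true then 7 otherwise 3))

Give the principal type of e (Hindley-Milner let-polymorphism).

Working:
  unify Bool ~ Bool
  unify Int ~ Int
  unify Int ~ Int
  unify Bool ~ Bool
  unify Int ~ Int
  unify Int ~ Int

Answer: Int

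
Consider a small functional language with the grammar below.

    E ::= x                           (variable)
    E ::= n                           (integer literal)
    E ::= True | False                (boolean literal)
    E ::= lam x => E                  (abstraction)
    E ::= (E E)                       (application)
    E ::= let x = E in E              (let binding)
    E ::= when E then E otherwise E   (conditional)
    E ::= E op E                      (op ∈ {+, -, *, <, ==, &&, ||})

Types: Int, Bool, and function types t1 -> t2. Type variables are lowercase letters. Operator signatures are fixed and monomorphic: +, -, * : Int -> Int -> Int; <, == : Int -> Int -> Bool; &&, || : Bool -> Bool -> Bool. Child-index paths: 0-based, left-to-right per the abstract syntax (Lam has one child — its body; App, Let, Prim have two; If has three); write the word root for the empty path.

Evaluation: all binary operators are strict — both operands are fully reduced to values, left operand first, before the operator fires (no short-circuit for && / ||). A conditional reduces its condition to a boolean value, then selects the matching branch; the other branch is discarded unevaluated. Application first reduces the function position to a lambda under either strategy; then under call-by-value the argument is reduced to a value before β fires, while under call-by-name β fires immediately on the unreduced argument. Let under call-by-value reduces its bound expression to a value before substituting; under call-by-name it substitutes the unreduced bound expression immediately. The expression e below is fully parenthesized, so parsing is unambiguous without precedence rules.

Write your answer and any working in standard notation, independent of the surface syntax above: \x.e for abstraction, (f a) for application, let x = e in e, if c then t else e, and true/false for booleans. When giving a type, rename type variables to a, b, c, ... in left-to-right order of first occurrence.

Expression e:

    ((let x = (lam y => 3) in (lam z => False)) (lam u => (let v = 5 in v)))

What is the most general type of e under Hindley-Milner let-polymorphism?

Answer: Bool

Derivation:
\y._ : a -> Int
let x : forall. a -> Int
\z._ : b -> Bool
let v : Int
v : Int
\u._ : c -> Int
  unify b -> Bool ~ (c -> Int) -> d
  unify b ~ c -> Int
  unify Bool ~ d
_ _ : Bool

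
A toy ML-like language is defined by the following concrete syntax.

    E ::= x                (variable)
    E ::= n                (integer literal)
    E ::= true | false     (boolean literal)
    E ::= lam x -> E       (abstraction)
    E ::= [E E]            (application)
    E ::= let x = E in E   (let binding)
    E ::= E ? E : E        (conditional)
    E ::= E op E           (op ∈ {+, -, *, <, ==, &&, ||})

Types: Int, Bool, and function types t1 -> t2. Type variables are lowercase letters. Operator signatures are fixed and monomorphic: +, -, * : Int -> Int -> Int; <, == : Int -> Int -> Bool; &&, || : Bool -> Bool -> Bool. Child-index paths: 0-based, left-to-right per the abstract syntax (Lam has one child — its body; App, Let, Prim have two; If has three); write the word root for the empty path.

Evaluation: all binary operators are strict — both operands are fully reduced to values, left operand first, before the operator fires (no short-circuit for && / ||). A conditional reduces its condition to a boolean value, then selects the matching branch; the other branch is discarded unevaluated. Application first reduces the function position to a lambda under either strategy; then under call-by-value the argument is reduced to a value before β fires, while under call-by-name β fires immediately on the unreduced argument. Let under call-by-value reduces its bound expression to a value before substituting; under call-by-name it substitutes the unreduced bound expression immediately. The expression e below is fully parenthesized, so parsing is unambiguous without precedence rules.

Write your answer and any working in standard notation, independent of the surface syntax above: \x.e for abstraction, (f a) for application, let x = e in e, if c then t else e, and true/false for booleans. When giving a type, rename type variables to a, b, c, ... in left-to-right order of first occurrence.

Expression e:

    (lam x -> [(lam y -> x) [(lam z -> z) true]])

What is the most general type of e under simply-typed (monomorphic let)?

Trace:
x : a
\y._ : b -> a
z : c
\z._ : c -> c
  unify c -> c ~ Bool -> d
  unify c ~ Bool
  unify Bool ~ d
_ _ : Bool
  unify b -> a ~ Bool -> e
  unify b ~ Bool
  unify a ~ e
_ _ : e
\x._ : e -> e

Answer: a -> a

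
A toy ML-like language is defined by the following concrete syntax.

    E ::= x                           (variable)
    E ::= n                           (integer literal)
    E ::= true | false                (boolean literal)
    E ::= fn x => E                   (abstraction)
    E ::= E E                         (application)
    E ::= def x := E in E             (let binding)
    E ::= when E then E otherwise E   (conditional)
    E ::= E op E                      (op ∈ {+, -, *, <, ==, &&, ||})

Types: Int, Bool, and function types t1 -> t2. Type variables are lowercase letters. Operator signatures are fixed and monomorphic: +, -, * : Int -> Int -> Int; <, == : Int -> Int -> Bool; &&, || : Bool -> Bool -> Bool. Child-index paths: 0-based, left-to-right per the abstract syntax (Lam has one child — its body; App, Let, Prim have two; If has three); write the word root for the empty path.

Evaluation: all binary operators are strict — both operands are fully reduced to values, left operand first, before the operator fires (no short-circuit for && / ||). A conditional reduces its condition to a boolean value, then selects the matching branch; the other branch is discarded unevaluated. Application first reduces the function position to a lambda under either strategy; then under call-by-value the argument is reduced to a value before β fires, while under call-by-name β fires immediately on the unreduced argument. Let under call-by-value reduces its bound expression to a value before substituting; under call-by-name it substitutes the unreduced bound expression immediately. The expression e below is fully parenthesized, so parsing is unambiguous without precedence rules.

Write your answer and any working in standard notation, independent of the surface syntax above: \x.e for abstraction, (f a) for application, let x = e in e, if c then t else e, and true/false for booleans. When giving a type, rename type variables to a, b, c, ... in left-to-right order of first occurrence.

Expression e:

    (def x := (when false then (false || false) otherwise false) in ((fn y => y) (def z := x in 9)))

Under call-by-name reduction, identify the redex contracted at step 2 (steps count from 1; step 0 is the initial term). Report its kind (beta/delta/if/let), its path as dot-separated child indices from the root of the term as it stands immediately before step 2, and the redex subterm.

Answer: beta at root : ((\y.y) (let z = (if false then (false || false) else false) in 9))

Trace:
step 0: (let x = (if false then (false || false) else false) in ((\y.y) (let z = x in 9)))
step 1: [let@root] ((\y.y) (let z = (if false then (false || false) else false) in 9))
step 2: [beta@root] (let z = (if false then (false || false) else false) in 9)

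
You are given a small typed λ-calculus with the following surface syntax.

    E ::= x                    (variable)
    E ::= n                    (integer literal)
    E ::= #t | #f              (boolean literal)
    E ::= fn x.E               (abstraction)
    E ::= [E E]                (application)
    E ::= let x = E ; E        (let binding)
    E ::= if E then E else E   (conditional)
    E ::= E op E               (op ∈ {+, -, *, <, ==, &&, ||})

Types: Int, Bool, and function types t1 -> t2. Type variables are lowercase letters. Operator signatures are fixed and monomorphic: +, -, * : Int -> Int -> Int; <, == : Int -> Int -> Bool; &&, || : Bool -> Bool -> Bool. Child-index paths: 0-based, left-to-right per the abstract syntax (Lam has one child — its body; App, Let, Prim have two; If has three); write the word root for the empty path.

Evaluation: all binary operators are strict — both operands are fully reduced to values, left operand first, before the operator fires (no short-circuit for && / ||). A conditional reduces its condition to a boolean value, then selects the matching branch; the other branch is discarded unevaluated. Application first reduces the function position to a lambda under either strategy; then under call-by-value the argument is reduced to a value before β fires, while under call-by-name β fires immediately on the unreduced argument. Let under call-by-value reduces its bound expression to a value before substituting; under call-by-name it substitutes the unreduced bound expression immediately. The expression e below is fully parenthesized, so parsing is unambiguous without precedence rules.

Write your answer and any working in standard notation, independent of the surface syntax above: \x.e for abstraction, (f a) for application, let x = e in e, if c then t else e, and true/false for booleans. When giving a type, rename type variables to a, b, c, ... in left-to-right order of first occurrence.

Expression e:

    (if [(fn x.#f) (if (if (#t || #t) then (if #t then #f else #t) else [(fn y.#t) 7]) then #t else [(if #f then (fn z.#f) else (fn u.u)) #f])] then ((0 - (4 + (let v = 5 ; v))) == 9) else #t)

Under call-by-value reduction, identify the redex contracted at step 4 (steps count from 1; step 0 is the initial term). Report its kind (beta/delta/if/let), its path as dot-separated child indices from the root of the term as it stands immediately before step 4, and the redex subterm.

Trace:
step 0: (if ((\x.false) (if (if (true || true) then (if true then false else true) else ((\y.true) 7)) then true else ((if false then (\z.false) else (\u.u)) false))) then ((0 - (4 + (let v = 5 in v))) == 9) else true)
step 1: [delta@0.1.0.0] (if ((\x.false) (if (if true then (if true then false else true) else ((\y.true) 7)) then true else ((if false then (\z.false) else (\u.u)) false))) then ((0 - (4 + (let v = 5 in v))) == 9) else true)
step 2: [if@0.1.0] (if ((\x.false) (if (if true then false else true) then true else ((if false then (\z.false) else (\u.u)) false))) then ((0 - (4 + (let v = 5 in v))) == 9) else true)
step 3: [if@0.1.0] (if ((\x.false) (if false then true else ((if false then (\z.false) else (\u.u)) false))) then ((0 - (4 + (let v = 5 in v))) == 9) else true)
step 4: [if@0.1] (if ((\x.false) ((if false then (\z.false) else (\u.u)) false)) then ((0 - (4 + (let v = 5 in v))) == 9) else true)

Answer: if at 0.1 : (if false then true else ((if false then (\z.false) else (\u.u)) false))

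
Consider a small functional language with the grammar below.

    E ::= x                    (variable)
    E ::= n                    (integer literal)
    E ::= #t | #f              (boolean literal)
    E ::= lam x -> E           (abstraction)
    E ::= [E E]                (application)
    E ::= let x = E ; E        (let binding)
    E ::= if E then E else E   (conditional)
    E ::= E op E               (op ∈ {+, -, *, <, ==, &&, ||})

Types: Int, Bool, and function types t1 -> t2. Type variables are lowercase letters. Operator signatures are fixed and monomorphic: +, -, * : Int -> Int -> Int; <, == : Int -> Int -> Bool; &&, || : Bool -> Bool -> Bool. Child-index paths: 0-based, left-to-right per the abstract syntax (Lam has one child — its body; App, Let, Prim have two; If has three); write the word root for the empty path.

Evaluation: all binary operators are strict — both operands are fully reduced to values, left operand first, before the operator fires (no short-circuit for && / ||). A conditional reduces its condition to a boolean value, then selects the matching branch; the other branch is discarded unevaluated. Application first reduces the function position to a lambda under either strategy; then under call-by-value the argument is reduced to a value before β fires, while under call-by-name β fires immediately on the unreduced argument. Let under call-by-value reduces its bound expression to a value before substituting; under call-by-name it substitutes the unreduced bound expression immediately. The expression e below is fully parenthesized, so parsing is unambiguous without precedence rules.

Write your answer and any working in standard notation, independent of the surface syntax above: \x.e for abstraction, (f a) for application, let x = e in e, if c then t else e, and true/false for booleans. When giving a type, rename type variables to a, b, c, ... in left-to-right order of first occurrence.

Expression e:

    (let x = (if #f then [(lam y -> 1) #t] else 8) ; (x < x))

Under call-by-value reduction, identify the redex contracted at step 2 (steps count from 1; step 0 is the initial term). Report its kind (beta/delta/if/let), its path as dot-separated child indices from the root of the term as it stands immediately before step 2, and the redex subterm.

Answer: let at root : (let x = 8 in (x < x))

Derivation:
step 0: (let x = (if false then ((\y.1) true) else 8) in (x < x))
step 1: [if@0] (let x = 8 in (x < x))
step 2: [let@root] (8 < 8)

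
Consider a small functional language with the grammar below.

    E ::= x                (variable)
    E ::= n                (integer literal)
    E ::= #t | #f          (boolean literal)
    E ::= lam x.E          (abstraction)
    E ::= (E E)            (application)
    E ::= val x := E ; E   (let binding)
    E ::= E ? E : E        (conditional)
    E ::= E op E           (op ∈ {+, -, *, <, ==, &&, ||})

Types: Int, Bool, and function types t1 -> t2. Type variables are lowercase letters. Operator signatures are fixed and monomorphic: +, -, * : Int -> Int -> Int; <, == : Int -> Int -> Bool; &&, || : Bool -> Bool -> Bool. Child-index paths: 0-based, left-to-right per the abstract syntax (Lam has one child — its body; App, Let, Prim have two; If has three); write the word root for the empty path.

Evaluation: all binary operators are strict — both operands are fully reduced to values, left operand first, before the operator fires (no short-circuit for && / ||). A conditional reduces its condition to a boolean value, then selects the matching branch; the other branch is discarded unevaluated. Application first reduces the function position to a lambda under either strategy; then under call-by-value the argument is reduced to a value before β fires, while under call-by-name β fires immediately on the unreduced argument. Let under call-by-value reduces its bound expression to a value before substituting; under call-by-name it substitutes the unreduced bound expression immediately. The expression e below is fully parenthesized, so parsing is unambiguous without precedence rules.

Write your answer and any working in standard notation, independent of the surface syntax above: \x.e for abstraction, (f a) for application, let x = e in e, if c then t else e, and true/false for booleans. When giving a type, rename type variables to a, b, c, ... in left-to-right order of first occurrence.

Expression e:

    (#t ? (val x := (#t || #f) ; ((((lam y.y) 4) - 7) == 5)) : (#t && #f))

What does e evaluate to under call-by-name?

Answer: false

Working:
step 0: (if true then (let x = (true || false) in ((((\y.y) 4) - 7) == 5)) else (true && false))
step 1: [if@root] (let x = (true || false) in ((((\y.y) 4) - 7) == 5))
step 2: [let@root] ((((\y.y) 4) - 7) == 5)
step 3: [beta@0.0] ((4 - 7) == 5)
step 4: [delta@0] (-3 == 5)
step 5: [delta@root] false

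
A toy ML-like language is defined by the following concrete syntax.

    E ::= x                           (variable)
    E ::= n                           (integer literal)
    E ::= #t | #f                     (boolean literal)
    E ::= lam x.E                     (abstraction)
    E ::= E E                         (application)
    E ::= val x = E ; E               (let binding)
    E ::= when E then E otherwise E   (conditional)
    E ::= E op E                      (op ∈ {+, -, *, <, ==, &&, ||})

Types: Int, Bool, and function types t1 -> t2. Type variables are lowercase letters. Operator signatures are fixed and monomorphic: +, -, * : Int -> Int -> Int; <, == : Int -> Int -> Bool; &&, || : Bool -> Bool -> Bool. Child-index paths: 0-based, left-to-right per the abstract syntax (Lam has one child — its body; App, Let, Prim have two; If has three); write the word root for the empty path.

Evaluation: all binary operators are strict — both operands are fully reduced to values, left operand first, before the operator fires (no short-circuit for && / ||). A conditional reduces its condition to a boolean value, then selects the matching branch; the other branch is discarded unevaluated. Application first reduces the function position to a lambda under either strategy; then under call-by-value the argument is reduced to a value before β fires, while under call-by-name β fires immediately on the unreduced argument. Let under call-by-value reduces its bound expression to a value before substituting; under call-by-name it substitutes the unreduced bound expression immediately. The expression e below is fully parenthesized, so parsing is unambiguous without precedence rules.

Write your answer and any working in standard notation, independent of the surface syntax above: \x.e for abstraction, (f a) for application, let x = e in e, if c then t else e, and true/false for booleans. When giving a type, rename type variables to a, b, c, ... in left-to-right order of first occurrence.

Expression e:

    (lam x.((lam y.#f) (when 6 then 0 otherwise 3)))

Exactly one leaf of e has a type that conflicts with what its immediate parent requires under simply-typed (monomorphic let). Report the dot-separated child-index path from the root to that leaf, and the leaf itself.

Trace:
\y._ : b -> Bool
  unify Int ~ Bool
  FAIL: mismatch Int ~ Bool

Answer: 0.1.0 : 6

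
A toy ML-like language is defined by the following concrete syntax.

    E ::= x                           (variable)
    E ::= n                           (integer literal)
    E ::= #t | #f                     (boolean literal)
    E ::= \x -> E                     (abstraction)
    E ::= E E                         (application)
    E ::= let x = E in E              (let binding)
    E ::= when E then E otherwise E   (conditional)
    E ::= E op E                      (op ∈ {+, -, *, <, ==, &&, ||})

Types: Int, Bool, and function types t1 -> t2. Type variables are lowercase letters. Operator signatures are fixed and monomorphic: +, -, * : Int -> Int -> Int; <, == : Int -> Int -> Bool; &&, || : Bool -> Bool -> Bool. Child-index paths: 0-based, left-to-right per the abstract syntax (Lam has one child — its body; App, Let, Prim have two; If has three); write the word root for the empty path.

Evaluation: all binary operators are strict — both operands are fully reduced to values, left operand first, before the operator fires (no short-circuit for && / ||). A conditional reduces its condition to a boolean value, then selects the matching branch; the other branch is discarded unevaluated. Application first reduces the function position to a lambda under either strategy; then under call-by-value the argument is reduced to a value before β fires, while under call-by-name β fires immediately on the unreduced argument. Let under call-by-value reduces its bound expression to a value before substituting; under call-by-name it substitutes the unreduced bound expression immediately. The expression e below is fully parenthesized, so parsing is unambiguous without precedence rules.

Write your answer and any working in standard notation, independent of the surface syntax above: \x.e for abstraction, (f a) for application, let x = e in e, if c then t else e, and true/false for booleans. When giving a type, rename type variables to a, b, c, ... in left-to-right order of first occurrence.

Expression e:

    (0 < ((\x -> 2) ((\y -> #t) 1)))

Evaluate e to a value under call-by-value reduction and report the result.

Derivation:
step 0: (0 < ((\x.2) ((\y.true) 1)))
step 1: [beta@1.1] (0 < ((\x.2) true))
step 2: [beta@1] (0 < 2)
step 3: [delta@root] true

Answer: true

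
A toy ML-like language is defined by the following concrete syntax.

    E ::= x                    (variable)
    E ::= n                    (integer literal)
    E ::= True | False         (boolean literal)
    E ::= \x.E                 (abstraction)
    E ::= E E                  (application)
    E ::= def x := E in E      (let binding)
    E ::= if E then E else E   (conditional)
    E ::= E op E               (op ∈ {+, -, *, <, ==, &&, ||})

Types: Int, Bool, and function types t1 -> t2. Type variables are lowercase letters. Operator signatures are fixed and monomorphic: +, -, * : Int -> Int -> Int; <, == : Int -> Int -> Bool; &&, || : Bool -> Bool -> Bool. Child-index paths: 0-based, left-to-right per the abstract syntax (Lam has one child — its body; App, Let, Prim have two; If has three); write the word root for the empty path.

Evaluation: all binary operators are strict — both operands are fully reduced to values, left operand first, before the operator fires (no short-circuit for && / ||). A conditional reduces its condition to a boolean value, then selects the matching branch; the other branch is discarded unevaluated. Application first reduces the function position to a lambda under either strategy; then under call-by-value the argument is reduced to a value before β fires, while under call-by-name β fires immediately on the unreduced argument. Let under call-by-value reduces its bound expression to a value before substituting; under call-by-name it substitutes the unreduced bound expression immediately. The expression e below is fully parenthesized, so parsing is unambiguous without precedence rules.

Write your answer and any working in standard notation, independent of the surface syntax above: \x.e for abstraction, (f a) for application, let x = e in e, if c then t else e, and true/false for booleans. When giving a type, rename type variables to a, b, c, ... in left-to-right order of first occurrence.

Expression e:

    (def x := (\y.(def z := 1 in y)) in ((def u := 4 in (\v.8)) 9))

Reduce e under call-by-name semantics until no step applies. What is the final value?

Answer: 8

Trace:
step 0: (let x = (\y.(let z = 1 in y)) in ((let u = 4 in (\v.8)) 9))
step 1: [let@root] ((let u = 4 in (\v.8)) 9)
step 2: [let@0] ((\v.8) 9)
step 3: [beta@root] 8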